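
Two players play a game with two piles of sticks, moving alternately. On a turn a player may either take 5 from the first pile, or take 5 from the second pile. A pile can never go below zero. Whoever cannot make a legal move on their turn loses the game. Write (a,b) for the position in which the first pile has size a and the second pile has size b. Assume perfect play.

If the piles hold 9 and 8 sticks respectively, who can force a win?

The second player wins.

Build the W/L table. Terminal = L. A non-terminal position is W if it has a move to some L; otherwise it is L.
No move ever increases a pile, so every position that can arise here has a ≤ 9 and b ≤ 8; it is enough to label the cells with 0 ≤ a ≤ 9 and 0 ≤ b ≤ 8.
Every move lowers a or b (never raises either), so fill the grid row by row in increasing a, and left to right within a row: each cell's successors are then already labelled.
      b=0  b=1  b=2  b=3  b=4  b=5  b=6  b=7  b=8
a=0:    L    L    L    L    L    W    W    W    W
a=1:    L    L    L    L    L    W    W    W    W
a=2:    L    L    L    L    L    W    W    W    W
a=3:    L    L    L    L    L    W    W    W    W
a=4:    L    L    L    L    L    W    W    W    W
a=5:    W    W    W    W    W    L    L    L    L
a=6:    W    W    W    W    W    L    L    L    L
a=7:    W    W    W    W    W    L    L    L    L
a=8:    W    W    W    W    W    L    L    L    L
a=9:    W    W    W    W    W    L    L    L    L
Cells with no legal move (terminal, hence L): (0,0), (0,1), (0,2), (0,3), (0,4), (1,0), (1,1), (1,2), (1,3), (1,4), (2,0), (2,1), (2,2), (2,3), (2,4), (3,0), (3,1), (3,2), (3,3), (3,4), (4,0), (4,1), (4,2), (4,3), (4,4).
The remaining L cells, each justified by listing all of its moves:
(5,5): only reaches (0,5)(W), (5,0)(W), all W → L
(5,6): only reaches (0,6)(W), (5,1)(W), all W → L
(5,7): only reaches (0,7)(W), (5,2)(W), all W → L
(5,8): only reaches (0,8)(W), (5,3)(W), all W → L
(6,5): only reaches (1,5)(W), (6,0)(W), all W → L
(6,6): only reaches (1,6)(W), (6,1)(W), all W → L
(6,7): only reaches (1,7)(W), (6,2)(W), all W → L
(6,8): only reaches (1,8)(W), (6,3)(W), all W → L
(7,5): only reaches (2,5)(W), (7,0)(W), all W → L
(7,6): only reaches (2,6)(W), (7,1)(W), all W → L
(7,7): only reaches (2,7)(W), (7,2)(W), all W → L
(7,8): only reaches (2,8)(W), (7,3)(W), all W → L
(8,5): only reaches (3,5)(W), (8,0)(W), all W → L
(8,6): only reaches (3,6)(W), (8,1)(W), all W → L
(8,7): only reaches (3,7)(W), (8,2)(W), all W → L
(8,8): only reaches (3,8)(W), (8,3)(W), all W → L
(9,5): only reaches (4,5)(W), (9,0)(W), all W → L
(9,6): only reaches (4,6)(W), (9,1)(W), all W → L
(9,7): only reaches (4,7)(W), (9,2)(W), all W → L
(9,8): only reaches (4,8)(W), (9,3)(W), all W → L
Every other cell has at least one move into one of the L cells above, so it is W.
The starting position (9,8) is L: whatever the player to move does, the opponent receives a W position.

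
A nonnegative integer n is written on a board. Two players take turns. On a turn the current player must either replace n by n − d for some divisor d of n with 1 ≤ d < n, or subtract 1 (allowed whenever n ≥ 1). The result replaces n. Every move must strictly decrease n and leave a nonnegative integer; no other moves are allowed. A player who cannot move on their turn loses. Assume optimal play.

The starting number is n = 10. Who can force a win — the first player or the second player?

The first player wins.

Positions with no move are L. A position that does have a move is losing for the player to move precisely when every available move leads to a winning position for the opponent. Fill in the labels:
n=0: no move → L
n=1: can move to 0, which is L ⇒ W
n=2: the only move is to 1(W), a W ⇒ L
n=3: can move to 2, which is L ⇒ W
n=4: can move to 2, which is L ⇒ W
n=5: the only move is to 4(W), a W ⇒ L
n=6: can move to 5, which is L ⇒ W
n=7: the only move is to 6(W), a W ⇒ L
n=8: can move to 7, which is L ⇒ W
n=9: moves to 6(W), 8(W); every one is W ⇒ L
n=10: can move to 5, which is L ⇒ W
The starting position 10 is W: the player to move should move to 5, handing over an L position.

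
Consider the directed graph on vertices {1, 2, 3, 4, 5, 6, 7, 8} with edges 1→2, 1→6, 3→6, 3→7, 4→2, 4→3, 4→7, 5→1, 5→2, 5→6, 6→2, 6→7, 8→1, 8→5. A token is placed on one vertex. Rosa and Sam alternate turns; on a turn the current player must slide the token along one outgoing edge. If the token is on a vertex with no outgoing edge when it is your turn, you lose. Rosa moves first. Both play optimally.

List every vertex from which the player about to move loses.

Classify positions by backward induction: terminal positions (no move available) are L. From any other position, the mover wins iff some move reaches an L.
Every edge goes from a vertex to one that appears earlier in the order 7, 2, 6, 3, 4, 1, 5, 8, so processing vertices in that order labels each vertex after all of its successors.
7: no outgoing edge → L
2: no outgoing edge → L
6: →2(L), so W
3: →7(L), so W
4: →2(L), so W
1: →2(L), so W
5: →2(L), so W
8: →5(W), 1(W) — all W, so L
Reading off the rows marked L gives the requested list; there are 3 such vertices.

2, 7, 8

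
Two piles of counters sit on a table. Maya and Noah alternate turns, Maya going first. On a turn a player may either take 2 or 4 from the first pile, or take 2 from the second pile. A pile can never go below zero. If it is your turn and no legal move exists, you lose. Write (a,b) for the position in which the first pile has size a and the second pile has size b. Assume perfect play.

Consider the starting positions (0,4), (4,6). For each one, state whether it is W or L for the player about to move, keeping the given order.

(0,4): L, (4,6): W

Use the standard recursion: the mover loses at a terminal position; elsewhere, the mover wins exactly when some move hands the opponent an L position.
No move ever increases a pile, so every position that can arise here has a ≤ 4 and b ≤ 6; it is enough to label the cells with 0 ≤ a ≤ 4 and 0 ≤ b ≤ 6.
Every move lowers a or b (never raises either), so fill the grid row by row in increasing a, and left to right within a row: each cell's successors are then already labelled.
      b=0  b=1  b=2  b=3  b=4  b=5  b=6
a=0:    L    L    W    W    L    L    W
a=1:    L    L    W    W    L    L    W
a=2:    W    W    L    L    W    W    L
a=3:    W    W    L    L    W    W    L
a=4:    W    W    W    W    W    W    W
Cells with no legal move (terminal, hence L): (0,0), (0,1), (1,0), (1,1).
The remaining L cells, each justified by listing all of its moves:
(0,4): the only move is to (0,2)(W), a W ⇒ L
(0,5): the only move is to (0,3)(W), a W ⇒ L
(1,4): the only move is to (1,2)(W), a W ⇒ L
(1,5): the only move is to (1,3)(W), a W ⇒ L
(2,2): moves to (0,2)(W), (2,0)(W); every one is W ⇒ L
(2,3): moves to (0,3)(W), (2,1)(W); every one is W ⇒ L
(2,6): moves to (0,6)(W), (2,4)(W); every one is W ⇒ L
(3,2): moves to (1,2)(W), (3,0)(W); every one is W ⇒ L
(3,3): moves to (1,3)(W), (3,1)(W); every one is W ⇒ L
(3,6): moves to (1,6)(W), (3,4)(W); every one is W ⇒ L
Every other cell has at least one move into one of the L cells above, so it is W.
(0,4): one of the L cells justified above, so L
(4,6): the move to (2,6) reaches an L cell, so W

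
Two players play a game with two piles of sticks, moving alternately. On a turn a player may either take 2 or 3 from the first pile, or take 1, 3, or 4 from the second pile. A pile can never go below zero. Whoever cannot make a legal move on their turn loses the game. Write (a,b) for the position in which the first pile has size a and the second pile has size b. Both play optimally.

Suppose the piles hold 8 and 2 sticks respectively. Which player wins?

The first player wins.

Compute win/loss labels from the base case upward. A position with no move is L. Any other position is W if it can reach an L in one move, else L.
No move ever increases a pile, so every position that can arise here has a ≤ 8 and b ≤ 2; it is enough to label the cells with 0 ≤ a ≤ 8 and 0 ≤ b ≤ 2.
Every move lowers a or b (never raises either), so fill the grid row by row in increasing a, and left to right within a row: each cell's successors are then already labelled.
      b=0  b=1  b=2
a=0:    L    W    L
a=1:    L    W    L
a=2:    W    L    W
a=3:    W    L    W
a=4:    W    W    W
a=5:    L    W    L
a=6:    L    W    L
a=7:    W    L    W
a=8:    W    L    W
Cells with no legal move (terminal, hence L): (0,0), (1,0).
The remaining L cells, each justified by listing all of its moves:
(0,2): the only move is to (0,1)(W), a W ⇒ L
(1,2): the only move is to (1,1)(W), a W ⇒ L
(2,1): moves to (0,1)(W), (2,0)(W); every one is W ⇒ L
(3,1): moves to (1,1)(W), (0,1)(W), (3,0)(W); every one is W ⇒ L
(5,0): moves to (3,0)(W), (2,0)(W); every one is W ⇒ L
(5,2): moves to (3,2)(W), (2,2)(W), (5,1)(W); every one is W ⇒ L
(6,0): moves to (4,0)(W), (3,0)(W); every one is W ⇒ L
(6,2): moves to (4,2)(W), (3,2)(W), (6,1)(W); every one is W ⇒ L
(7,1): moves to (5,1)(W), (4,1)(W), (7,0)(W); every one is W ⇒ L
(8,1): moves to (6,1)(W), (5,1)(W), (8,0)(W); every one is W ⇒ L
Every other cell has at least one move into one of the L cells above, so it is W.
From (8,2) the player to move can move to (6,2), reaching an L position.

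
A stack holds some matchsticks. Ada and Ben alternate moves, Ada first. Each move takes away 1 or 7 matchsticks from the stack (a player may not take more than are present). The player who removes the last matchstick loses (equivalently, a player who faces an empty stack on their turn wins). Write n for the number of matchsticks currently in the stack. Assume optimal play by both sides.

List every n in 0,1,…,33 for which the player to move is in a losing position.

Positions with no move are W. A position that does have a move is losing for the player to move precisely when every available move leads to a winning position for the opponent. Fill in the labels:
n=0: no move; the opponent has just taken the last matchstick and therefore loses → W
n=1: only reaches 0(W), which is W → L
n=2: reaches L-position 1 → W
n=3: only reaches 2(W), which is W → L
n=4: reaches L-position 3 → W
n=5: only reaches 4(W), which is W → L
n=6: reaches L-position 5 → W
n=7: only reaches 6(W), 0(W), all W → L
n=8: reaches L-position 7 → W
n=9: only reaches 8(W), 2(W), all W → L
n=10: reaches L-position 9 → W
n=11: only reaches 10(W), 4(W), all W → L
n=12: reaches L-position 11 → W
n=13: only reaches 12(W), 6(W), all W → L
n=14: reaches L-position 13 → W
n=15: only reaches 14(W), 8(W), all W → L
n=16: reaches L-position 15 → W
n=17: only reaches 16(W), 10(W), all W → L
n=18: reaches L-position 17 → W
n=19: only reaches 18(W), 12(W), all W → L
n=20: reaches L-position 19 → W
n=21: only reaches 20(W), 14(W), all W → L
n=22: reaches L-position 21 → W
n=23: only reaches 22(W), 16(W), all W → L
n=24: reaches L-position 23 → W
n=25: only reaches 24(W), 18(W), all W → L
n=26: reaches L-position 25 → W
n=27: only reaches 26(W), 20(W), all W → L
n=28: reaches L-position 27 → W
n=29: only reaches 28(W), 22(W), all W → L
n=30: reaches L-position 29 → W
n=31: only reaches 30(W), 24(W), all W → L
n=32: reaches L-position 31 → W
n=33: only reaches 32(W), 26(W), all W → L
The losing starting values of n are exactly the entries labelled L in this table (17 of them).

1, 3, 5, 7, 9, 11, 13, 15, 17, 19, 21, 23, 25, 27, 29, 31, 33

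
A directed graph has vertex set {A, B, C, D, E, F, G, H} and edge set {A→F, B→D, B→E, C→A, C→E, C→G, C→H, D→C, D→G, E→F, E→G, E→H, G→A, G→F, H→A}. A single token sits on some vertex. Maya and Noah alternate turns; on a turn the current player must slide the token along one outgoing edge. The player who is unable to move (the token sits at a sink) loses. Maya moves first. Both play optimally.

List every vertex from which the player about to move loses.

D, F, H

Classify positions by backward induction: terminal positions (no move available) are L. From any other position, the mover wins iff some move reaches an L.
Every edge goes from a vertex to one that appears earlier in the order F, A, G, H, E, C, D, B, so processing vertices in that order labels each vertex after all of its successors.
F: no outgoing edge → L
A: →F(L), so W
G: →F(L), so W
H: →A(W) only, which is W, so L
E: →H(L), so W
C: →H(L), so W
D: →C(W), G(W) — all W, so L
B: →D(L), so W
Reading off the rows marked L gives the requested list; there are 3 such vertices.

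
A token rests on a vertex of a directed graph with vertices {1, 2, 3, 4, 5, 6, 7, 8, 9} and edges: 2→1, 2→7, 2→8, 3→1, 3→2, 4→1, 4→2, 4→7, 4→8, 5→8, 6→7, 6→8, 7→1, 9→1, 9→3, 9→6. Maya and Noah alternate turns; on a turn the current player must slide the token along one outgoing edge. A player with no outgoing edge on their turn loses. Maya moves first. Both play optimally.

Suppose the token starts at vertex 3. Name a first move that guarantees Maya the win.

Positions with no move are L. A position that does have a move is losing for the player to move precisely when every available move leads to a winning position for the opponent. Fill in the labels:
Every edge goes from a vertex to one that appears earlier in the order 1, 8, 7, 2, 3, 6, 4, 9, 5, so processing vertices in that order labels each vertex after all of its successors.
1: no outgoing edge → L
8: no outgoing edge → L
7: reaches L-position 1 → W
2: reaches L-position 8 → W
3: reaches L-position 1 → W
6: reaches L-position 8 → W
4: reaches L-position 8 → W
9: reaches L-position 1 → W
5: reaches L-position 8 → W
From 3, the L positions reachable in one move are: 1.

Move to 1.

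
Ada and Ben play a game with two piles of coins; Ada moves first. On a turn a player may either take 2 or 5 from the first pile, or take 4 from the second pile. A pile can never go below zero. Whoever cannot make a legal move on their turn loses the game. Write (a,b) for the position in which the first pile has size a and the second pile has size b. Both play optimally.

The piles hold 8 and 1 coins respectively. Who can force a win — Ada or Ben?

Work bottom-up. With no move the player to move loses. Otherwise the position is W if at least one move leads to an L position for the opponent, and L if every move leads to a W.
No move ever increases a pile, so every position that can arise here has a ≤ 8 and b ≤ 1; it is enough to label the cells with 0 ≤ a ≤ 8 and 0 ≤ b ≤ 1.
Every move lowers a or b (never raises either), so fill the grid row by row in increasing a, and left to right within a row: each cell's successors are then already labelled.
      b=0  b=1
a=0:    L    L
a=1:    L    L
a=2:    W    W
a=3:    W    W
a=4:    L    L
a=5:    W    W
a=6:    W    W
a=7:    L    L
a=8:    L    L
Cells with no legal move (terminal, hence L): (0,0), (0,1), (1,0), (1,1).
The remaining L cells, each justified by listing all of its moves:
(4,0): the only move is to (2,0)(W), a W ⇒ L
(4,1): the only move is to (2,1)(W), a W ⇒ L
(7,0): moves to (5,0)(W), (2,0)(W); every one is W ⇒ L
(7,1): moves to (5,1)(W), (2,1)(W); every one is W ⇒ L
(8,0): moves to (6,0)(W), (3,0)(W); every one is W ⇒ L
(8,1): moves to (6,1)(W), (3,1)(W); every one is W ⇒ L
Every other cell has at least one move into one of the L cells above, so it is W.
The starting position (8,1) is L: whatever Ada does, the opponent receives a W position.

Ben wins.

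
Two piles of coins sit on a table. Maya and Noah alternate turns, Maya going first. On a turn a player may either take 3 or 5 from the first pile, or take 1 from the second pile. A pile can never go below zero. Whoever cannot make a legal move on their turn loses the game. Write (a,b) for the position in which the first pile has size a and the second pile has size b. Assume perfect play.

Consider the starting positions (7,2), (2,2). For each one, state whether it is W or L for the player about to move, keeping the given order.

(7,2): W, (2,2): L

Classify positions by backward induction: terminal positions (no move available) are L. From any other position, the mover wins iff some move reaches an L.
No move ever increases a pile, so every position that can arise here has a ≤ 7 and b ≤ 2; it is enough to label the cells with 0 ≤ a ≤ 7 and 0 ≤ b ≤ 2.
Every move lowers a or b (never raises either), so fill the grid row by row in increasing a, and left to right within a row: each cell's successors are then already labelled.
      b=0  b=1  b=2
a=0:    L    W    L
a=1:    L    W    L
a=2:    L    W    L
a=3:    W    L    W
a=4:    W    L    W
a=5:    W    L    W
a=6:    W    W    W
a=7:    W    W    W
Cells with no legal move (terminal, hence L): (0,0), (1,0), (2,0).
The remaining L cells, each justified by listing all of its moves:
(0,2): L (sole option (0,1)(W) is W)
(1,2): L (sole option (1,1)(W) is W)
(2,2): L (sole option (2,1)(W) is W)
(3,1): L (options (0,1)(W), (3,0)(W) are all W)
(4,1): L (options (1,1)(W), (4,0)(W) are all W)
(5,1): L (options (2,1)(W), (0,1)(W), (5,0)(W) are all W)
Every other cell has at least one move into one of the L cells above, so it is W.
(7,2): the move to (2,2) reaches an L cell, so W
(2,2): one of the L cells justified above, so L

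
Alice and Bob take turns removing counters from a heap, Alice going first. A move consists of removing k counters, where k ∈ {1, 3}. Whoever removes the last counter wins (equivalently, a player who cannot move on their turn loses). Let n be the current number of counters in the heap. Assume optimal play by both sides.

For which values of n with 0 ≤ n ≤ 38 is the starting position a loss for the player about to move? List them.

Classify positions by backward induction: terminal positions (no move available) are L. From any other position, the mover wins iff some move reaches an L.
n=0: no move → L
n=1: W (go to 0, an L position)
n=2: L (sole option 1(W) is W)
n=3: W (go to 2, an L position)
n=4: L (options 3(W), 1(W) are all W)
n=5: W (go to 4, an L position)
n=6: L (options 5(W), 3(W) are all W)
n=7: W (go to 6, an L position)
n=8: L (options 7(W), 5(W) are all W)
n=9: W (go to 8, an L position)
n=10: L (options 9(W), 7(W) are all W)
n=11: W (go to 10, an L position)
n=12: L (options 11(W), 9(W) are all W)
n=13: W (go to 12, an L position)
n=14: L (options 13(W), 11(W) are all W)
n=15: W (go to 14, an L position)
n=16: L (options 15(W), 13(W) are all W)
n=17: W (go to 16, an L position)
n=18: L (options 17(W), 15(W) are all W)
n=19: W (go to 18, an L position)
n=20: L (options 19(W), 17(W) are all W)
n=21: W (go to 20, an L position)
n=22: L (options 21(W), 19(W) are all W)
n=23: W (go to 22, an L position)
n=24: L (options 23(W), 21(W) are all W)
n=25: W (go to 24, an L position)
n=26: L (options 25(W), 23(W) are all W)
n=27: W (go to 26, an L position)
n=28: L (options 27(W), 25(W) are all W)
n=29: W (go to 28, an L position)
n=30: L (options 29(W), 27(W) are all W)
n=31: W (go to 30, an L position)
n=32: L (options 31(W), 29(W) are all W)
n=33: W (go to 32, an L position)
n=34: L (options 33(W), 31(W) are all W)
n=35: W (go to 34, an L position)
n=36: L (options 35(W), 33(W) are all W)
n=37: W (go to 36, an L position)
n=38: L (options 37(W), 35(W) are all W)
Reading off the rows marked L gives the requested list; there are 20 such values of n.

0, 2, 4, 6, 8, 10, 12, 14, 16, 18, 20, 22, 24, 26, 28, 30, 32, 34, 36, 38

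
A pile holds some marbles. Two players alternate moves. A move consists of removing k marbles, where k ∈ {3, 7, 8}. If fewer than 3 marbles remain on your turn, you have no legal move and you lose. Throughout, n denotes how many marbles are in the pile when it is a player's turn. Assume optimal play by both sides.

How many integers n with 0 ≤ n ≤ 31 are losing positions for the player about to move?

13

Use the standard recursion: the mover loses at a terminal position; elsewhere, the mover wins exactly when some move hands the opponent an L position.
n=0: no move → L
n=1: no move → L
n=2: no move → L
n=3: can move to 0, which is L ⇒ W
n=4: can move to 1, which is L ⇒ W
n=5: can move to 2, which is L ⇒ W
n=6: the only move is to 3(W), a W ⇒ L
n=7: can move to 0, which is L ⇒ W
n=8: can move to 1, which is L ⇒ W
n=9: can move to 6, which is L ⇒ W
n=10: can move to 2, which is L ⇒ W
n=11: moves to 8(W), 4(W), 3(W); every one is W ⇒ L
n=12: moves to 9(W), 5(W), 4(W); every one is W ⇒ L
n=13: can move to 6, which is L ⇒ W
n=14: can move to 11, which is L ⇒ W
n=15: can move to 12, which is L ⇒ W
n=16: moves to 13(W), 9(W), 8(W); every one is W ⇒ L
n=17: moves to 14(W), 10(W), 9(W); every one is W ⇒ L
n=18: can move to 11, which is L ⇒ W
n=19: can move to 16, which is L ⇒ W
n=20: can move to 17, which is L ⇒ W
n=21: moves to 18(W), 14(W), 13(W); every one is W ⇒ L
n=22: moves to 19(W), 15(W), 14(W); every one is W ⇒ L
n=23: can move to 16, which is L ⇒ W
n=24: can move to 21, which is L ⇒ W
n=25: can move to 22, which is L ⇒ W
n=26: moves to 23(W), 19(W), 18(W); every one is W ⇒ L
n=27: moves to 24(W), 20(W), 19(W); every one is W ⇒ L
n=28: can move to 21, which is L ⇒ W
n=29: can move to 26, which is L ⇒ W
n=30: can move to 27, which is L ⇒ W
n=31: moves to 28(W), 24(W), 23(W); every one is W ⇒ L
L entries with 0 ≤ n ≤ 31: n = 0, 1, 2, 6, 11, 12, 16, 17, 21, 22, 26, 27, 31; that makes 13.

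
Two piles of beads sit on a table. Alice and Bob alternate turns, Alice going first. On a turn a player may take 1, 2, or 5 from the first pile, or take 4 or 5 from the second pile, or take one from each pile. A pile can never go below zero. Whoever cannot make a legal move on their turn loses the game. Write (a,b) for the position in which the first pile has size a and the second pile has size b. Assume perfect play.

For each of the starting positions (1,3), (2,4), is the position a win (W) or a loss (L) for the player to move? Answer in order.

(1,3): W, (2,4): L

Compute win/loss labels from the base case upward. A position with no move is L. Any other position is W if it can reach an L in one move, else L.
No move ever increases a pile, so every position that can arise here has a ≤ 2 and b ≤ 4; it is enough to label the cells with 0 ≤ a ≤ 2 and 0 ≤ b ≤ 4.
Every move lowers a or b (never raises either), so fill the grid row by row in increasing a, and left to right within a row: each cell's successors are then already labelled.
      b=0  b=1  b=2  b=3  b=4
a=0:    L    L    L    L    W
a=1:    W    W    W    W    W
a=2:    W    W    W    W    L
Cells with no legal move (terminal, hence L): (0,0), (0,1), (0,2), (0,3).
The remaining L cells, each justified by listing all of its moves:
(2,4): only reaches (1,4)(W), (0,4)(W), (2,0)(W), (1,3)(W), all W → L
Every other cell has at least one move into one of the L cells above, so it is W.
(1,3): the move to (0,3) reaches an L cell, so W
(2,4): one of the L cells justified above, so L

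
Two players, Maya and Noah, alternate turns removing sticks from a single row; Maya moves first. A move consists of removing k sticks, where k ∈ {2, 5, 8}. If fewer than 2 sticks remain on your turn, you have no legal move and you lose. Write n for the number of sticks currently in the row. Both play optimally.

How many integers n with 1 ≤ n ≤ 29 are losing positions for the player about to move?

Classify positions by backward induction: terminal positions (no move available) are L. From any other position, the mover wins iff some move reaches an L.
n=0: no move → L
n=1: no move → L
n=2: →0(L), so W
n=3: →1(L), so W
n=4: →2(W) only, which is W, so L
n=5: →0(L), so W
n=6: →4(L), so W
n=7: →5(W), 2(W) — all W, so L
n=8: →0(L), so W
n=9: →7(L), so W
n=10: →8(W), 5(W), 2(W) — all W, so L
n=11: →9(W), 6(W), 3(W) — all W, so L
n=12: →10(L), so W
n=13: →11(L), so W
n=14: →12(W), 9(W), 6(W) — all W, so L
n=15: →10(L), so W
n=16: →14(L), so W
n=17: →15(W), 12(W), 9(W) — all W, so L
n=18: →10(L), so W
n=19: →17(L), so W
n=20: →18(W), 15(W), 12(W) — all W, so L
n=21: →19(W), 16(W), 13(W) — all W, so L
n=22: →20(L), so W
n=23: →21(L), so W
n=24: →22(W), 19(W), 16(W) — all W, so L
n=25: →20(L), so W
n=26: →24(L), so W
n=27: →25(W), 22(W), 19(W) — all W, so L
n=28: →20(L), so W
n=29: →27(L), so W
L entries with 1 ≤ n ≤ 29 (n=0 is outside the asked range and is not counted): n = 1, 4, 7, 10, 11, 14, 17, 20, 21, 24, 27; that makes 11.

11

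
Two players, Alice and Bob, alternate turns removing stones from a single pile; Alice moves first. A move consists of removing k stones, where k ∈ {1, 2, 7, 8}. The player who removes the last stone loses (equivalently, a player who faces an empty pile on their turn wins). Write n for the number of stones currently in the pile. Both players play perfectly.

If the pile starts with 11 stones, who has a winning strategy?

Use the standard recursion: the mover wins at a terminal position; elsewhere, the mover wins exactly when some move hands the opponent an L position.
n=0: no move; the opponent has just taken the last stone and therefore loses → W
n=1: →0(W) only, which is W, so L
n=2: →1(L), so W
n=3: →1(L), so W
n=4: →3(W), 2(W) — all W, so L
n=5: →4(L), so W
n=6: →4(L), so W
n=7: →6(W), 5(W), 0(W) — all W, so L
n=8: →7(L), so W
n=9: →7(L), so W
n=10: →9(W), 8(W), 3(W), 2(W) — all W, so L
n=11: →10(L), so W
From 11 Alice can remove 1, leaving 10, reaching an L position.

Alice wins.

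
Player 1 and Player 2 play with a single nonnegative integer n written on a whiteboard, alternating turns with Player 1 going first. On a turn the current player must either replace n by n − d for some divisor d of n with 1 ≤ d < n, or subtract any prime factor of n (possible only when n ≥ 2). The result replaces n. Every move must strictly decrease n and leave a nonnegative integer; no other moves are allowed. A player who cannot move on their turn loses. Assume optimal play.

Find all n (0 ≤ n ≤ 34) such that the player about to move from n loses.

Label each position W (a win for the player to move) or L (a loss). A position with no legal move is L; any other position is W exactly when some move reaches an L, and L when every move reaches a W.
n=0: no move → L
n=1: no move → L
n=2: can move to 0, which is L ⇒ W
n=3: can move to 0, which is L ⇒ W
n=4: moves to 2(W), 3(W); every one is W ⇒ L
n=5: can move to 0, which is L ⇒ W
n=6: can move to 4, which is L ⇒ W
n=7: can move to 0, which is L ⇒ W
n=8: can move to 4, which is L ⇒ W
n=9: moves to 6(W), 8(W); every one is W ⇒ L
n=10: can move to 9, which is L ⇒ W
n=11: can move to 0, which is L ⇒ W
n=12: can move to 9, which is L ⇒ W
n=13: can move to 0, which is L ⇒ W
n=14: moves to 7(W), 12(W), 13(W); every one is W ⇒ L
n=15: can move to 14, which is L ⇒ W
n=16: can move to 14, which is L ⇒ W
n=17: can move to 0, which is L ⇒ W
n=18: can move to 9, which is L ⇒ W
n=19: can move to 0, which is L ⇒ W
n=20: moves to 10(W), 15(W), 16(W), 18(W), 19(W); every one is W ⇒ L
n=21: can move to 14, which is L ⇒ W
n=22: can move to 20, which is L ⇒ W
n=23: can move to 0, which is L ⇒ W
n=24: can move to 20, which is L ⇒ W
n=25: can move to 20, which is L ⇒ W
n=26: moves to 13(W), 24(W), 25(W); every one is W ⇒ L
n=27: can move to 26, which is L ⇒ W
n=28: can move to 14, which is L ⇒ W
n=29: can move to 0, which is L ⇒ W
n=30: can move to 20, which is L ⇒ W
n=31: can move to 0, which is L ⇒ W
n=32: moves to 16(W), 24(W), 28(W), 30(W), 31(W); every one is W ⇒ L
n=33: can move to 32, which is L ⇒ W
n=34: can move to 32, which is L ⇒ W
The losing starting values of n are exactly the entries labelled L in this table (8 of them).

0, 1, 4, 9, 14, 20, 26, 32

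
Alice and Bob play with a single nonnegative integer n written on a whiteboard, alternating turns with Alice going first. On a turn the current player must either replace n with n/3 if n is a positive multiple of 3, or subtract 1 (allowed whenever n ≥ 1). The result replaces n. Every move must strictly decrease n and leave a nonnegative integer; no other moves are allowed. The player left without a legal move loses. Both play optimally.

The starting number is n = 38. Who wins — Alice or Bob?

Classify positions by backward induction: terminal positions (no move available) are L. From any other position, the mover wins iff some move reaches an L.
n=0: no move → L
n=1: reaches L-position 0 → W
n=2: only reaches 1(W), which is W → L
n=3: reaches L-position 2 → W
n=4: only reaches 3(W), which is W → L
n=5: reaches L-position 4 → W
n=6: reaches L-position 2 → W
n=7: only reaches 6(W), which is W → L
n=8: reaches L-position 7 → W
n=9: only reaches 3(W), 8(W), all W → L
n=10: reaches L-position 9 → W
n=11: only reaches 10(W), which is W → L
n=12: reaches L-position 4 → W
n=13: only reaches 12(W), which is W → L
n=14: reaches L-position 13 → W
n=15: only reaches 5(W), 14(W), all W → L
n=16: reaches L-position 15 → W
n=17: only reaches 16(W), which is W → L
n=18: reaches L-position 17 → W
n=19: only reaches 18(W), which is W → L
n=20: reaches L-position 19 → W
n=21: reaches L-position 7 → W
n=22: only reaches 21(W), which is W → L
n=23: reaches L-position 22 → W
n=24: only reaches 8(W), 23(W), all W → L
n=25: reaches L-position 24 → W
n=26: only reaches 25(W), which is W → L
n=27: reaches L-position 9 → W
n=28: only reaches 27(W), which is W → L
n=29: reaches L-position 28 → W
n=30: only reaches 10(W), 29(W), all W → L
n=31: reaches L-position 30 → W
n=32: only reaches 31(W), which is W → L
n=33: reaches L-position 11 → W
n=34: only reaches 33(W), which is W → L
n=35: reaches L-position 34 → W
n=36: only reaches 12(W), 35(W), all W → L
n=37: reaches L-position 36 → W
n=38: only reaches 37(W), which is W → L
Every move from 38 reaches a W position, so the mover loses.

Bob wins.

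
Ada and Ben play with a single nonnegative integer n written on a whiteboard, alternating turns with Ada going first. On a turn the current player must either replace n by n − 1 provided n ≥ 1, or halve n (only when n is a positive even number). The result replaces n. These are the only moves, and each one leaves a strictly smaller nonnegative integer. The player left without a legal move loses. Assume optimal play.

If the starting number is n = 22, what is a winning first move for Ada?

Label each position W (a win for the player to move) or L (a loss). A position with no legal move is L; any other position is W exactly when some move reaches an L, and L when every move reaches a W.
n=0: no move → L
n=1: →0(L), so W
n=2: →1(W) only, which is W, so L
n=3: →2(L), so W
n=4: →2(L), so W
n=5: →4(W) only, which is W, so L
n=6: →5(L), so W
n=7: →6(W) only, which is W, so L
n=8: →7(L), so W
n=9: →8(W) only, which is W, so L
n=10: →5(L), so W
n=11: →10(W) only, which is W, so L
n=12: →11(L), so W
n=13: →12(W) only, which is W, so L
n=14: →7(L), so W
n=15: →14(W) only, which is W, so L
n=16: →15(L), so W
n=17: →16(W) only, which is W, so L
n=18: →9(L), so W
n=19: →18(W) only, which is W, so L
n=20: →19(L), so W
n=21: →20(W) only, which is W, so L
n=22: →11(L), so W
From 22, the L positions reachable in one move are: 11, 21. Any move reaching one of these is winning.

Move to 11.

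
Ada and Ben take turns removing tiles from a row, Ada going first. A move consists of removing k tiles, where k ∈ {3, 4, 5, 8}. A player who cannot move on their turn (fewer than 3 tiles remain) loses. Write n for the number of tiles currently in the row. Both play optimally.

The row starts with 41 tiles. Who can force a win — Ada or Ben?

Compute win/loss labels from the base case upward. A position with no move is L. Any other position is W if it can reach an L in one move, else L.
n=0: no move → L
n=1: no move → L
n=2: no move → L
n=3: reaches L-position 0 → W
n=4: reaches L-position 1 → W
n=5: reaches L-position 2 → W
n=6: reaches L-position 2 → W
n=7: reaches L-position 2 → W
n=8: reaches L-position 0 → W
n=9: reaches L-position 1 → W
n=10: reaches L-position 2 → W
n=11: only reaches 8(W), 7(W), 6(W), 3(W), all W → L
n=12: only reaches 9(W), 8(W), 7(W), 4(W), all W → L
n=13: only reaches 10(W), 9(W), 8(W), 5(W), all W → L
n=14: reaches L-position 11 → W
n=15: reaches L-position 12 → W
n=16: reaches L-position 13 → W
n=17: reaches L-position 13 → W
n=18: reaches L-position 13 → W
n=19: reaches L-position 11 → W
n=20: reaches L-position 12 → W
n=21: reaches L-position 13 → W
n=22: only reaches 19(W), 18(W), 17(W), 14(W), all W → L
n=23: only reaches 20(W), 19(W), 18(W), 15(W), all W → L
n=24: only reaches 21(W), 20(W), 19(W), 16(W), all W → L
n=25: reaches L-position 22 → W
n=26: reaches L-position 23 → W
n=27: reaches L-position 24 → W
n=28: reaches L-position 24 → W
n=29: reaches L-position 24 → W
n=30: reaches L-position 22 → W
n=31: reaches L-position 23 → W
n=32: reaches L-position 24 → W
n=33: only reaches 30(W), 29(W), 28(W), 25(W), all W → L
n=34: only reaches 31(W), 30(W), 29(W), 26(W), all W → L
n=35: only reaches 32(W), 31(W), 30(W), 27(W), all W → L
n=36: reaches L-position 33 → W
n=37: reaches L-position 34 → W
n=38: reaches L-position 35 → W
n=39: reaches L-position 35 → W
n=40: reaches L-position 35 → W
n=41: reaches L-position 33 → W
From 41 Ada can remove 8, leaving 33, reaching an L position.

Ada wins.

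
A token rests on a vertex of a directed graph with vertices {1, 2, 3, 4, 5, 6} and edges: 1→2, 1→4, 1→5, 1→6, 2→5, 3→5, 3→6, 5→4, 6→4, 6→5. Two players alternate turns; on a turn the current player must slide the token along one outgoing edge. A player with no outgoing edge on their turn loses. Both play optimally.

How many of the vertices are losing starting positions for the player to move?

3

Use the standard recursion: the mover loses at a terminal position; elsewhere, the mover wins exactly when some move hands the opponent an L position.
Every edge goes from a vertex to one that appears earlier in the order 4, 5, 2, 6, 3, 1, so processing vertices in that order labels each vertex after all of its successors.
4: no outgoing edge → L
5: can move to 4, which is L ⇒ W
2: the only move is to 5(W), a W ⇒ L
6: can move to 4, which is L ⇒ W
3: moves to 6(W), 5(W); every one is W ⇒ L
1: can move to 2, which is L ⇒ W
The L vertices are 2, 3, 4; that is 3 in all.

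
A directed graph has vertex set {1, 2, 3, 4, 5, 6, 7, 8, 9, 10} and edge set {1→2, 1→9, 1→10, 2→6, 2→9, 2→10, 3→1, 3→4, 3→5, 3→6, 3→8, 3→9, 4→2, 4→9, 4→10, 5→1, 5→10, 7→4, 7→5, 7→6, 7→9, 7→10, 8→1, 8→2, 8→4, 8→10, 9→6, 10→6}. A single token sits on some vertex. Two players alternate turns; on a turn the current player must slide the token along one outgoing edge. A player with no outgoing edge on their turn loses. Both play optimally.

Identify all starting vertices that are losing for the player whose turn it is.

Compute win/loss labels from the base case upward. A position with no move is L. Any other position is W if it can reach an L in one move, else L.
Every edge goes from a vertex to one that appears earlier in the order 6, 10, 9, 2, 1, 4, 5, 7, 8, 3, so processing vertices in that order labels each vertex after all of its successors.
6: no outgoing edge → L
10: reaches L-position 6 → W
9: reaches L-position 6 → W
2: reaches L-position 6 → W
1: only reaches 2(W), 9(W), 10(W), all W → L
4: only reaches 2(W), 9(W), 10(W), all W → L
5: reaches L-position 1 → W
7: reaches L-position 4 → W
8: reaches L-position 4 → W
3: reaches L-position 4 → W
Reading off the rows marked L gives the requested list; there are 3 such vertices.

1, 4, 6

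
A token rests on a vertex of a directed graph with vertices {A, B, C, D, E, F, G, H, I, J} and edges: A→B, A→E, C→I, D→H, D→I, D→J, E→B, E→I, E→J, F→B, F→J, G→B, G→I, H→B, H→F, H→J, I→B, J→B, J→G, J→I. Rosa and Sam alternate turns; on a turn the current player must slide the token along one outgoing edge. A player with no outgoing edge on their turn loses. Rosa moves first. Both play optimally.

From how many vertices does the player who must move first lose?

Use the standard recursion: the mover loses at a terminal position; elsewhere, the mover wins exactly when some move hands the opponent an L position.
Every edge goes from a vertex to one that appears earlier in the order B, I, G, J, E, F, H, A, D, C, so processing vertices in that order labels each vertex after all of its successors.
B: no outgoing edge → L
I: can move to B, which is L ⇒ W
G: can move to B, which is L ⇒ W
J: can move to B, which is L ⇒ W
E: can move to B, which is L ⇒ W
F: can move to B, which is L ⇒ W
H: can move to B, which is L ⇒ W
A: can move to B, which is L ⇒ W
D: moves to H(W), J(W), I(W); every one is W ⇒ L
C: the only move is to I(W), a W ⇒ L
The L vertices are B, C, D; that is 3 in all.

3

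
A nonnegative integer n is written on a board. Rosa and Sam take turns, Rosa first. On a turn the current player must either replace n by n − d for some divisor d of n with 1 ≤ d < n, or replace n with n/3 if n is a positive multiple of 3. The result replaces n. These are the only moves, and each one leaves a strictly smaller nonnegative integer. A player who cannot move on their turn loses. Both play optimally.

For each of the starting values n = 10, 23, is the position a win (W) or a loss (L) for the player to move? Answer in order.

Use the standard recursion: the mover loses at a terminal position; elsewhere, the mover wins exactly when some move hands the opponent an L position.
n=0: no move → L
n=1: no move → L
n=2: reaches L-position 1 → W
n=3: reaches L-position 1 → W
n=4: only reaches 2(W), 3(W), all W → L
n=5: reaches L-position 4 → W
n=6: reaches L-position 4 → W
n=7: only reaches 6(W), which is W → L
n=8: reaches L-position 4 → W
n=9: only reaches 3(W), 6(W), 8(W), all W → L
n=10: reaches L-position 9 → W
n=11: only reaches 10(W), which is W → L
n=12: reaches L-position 4 → W
n=13: only reaches 12(W), which is W → L
n=14: reaches L-position 7 → W
n=15: only reaches 5(W), 10(W), 12(W), 14(W), all W → L
n=16: reaches L-position 15 → W
n=17: only reaches 16(W), which is W → L
n=18: reaches L-position 9 → W
n=19: only reaches 18(W), which is W → L
n=20: reaches L-position 15 → W
n=21: reaches L-position 7 → W
n=22: reaches L-position 11 → W
n=23: only reaches 22(W), which is W → L

10: W, 23: L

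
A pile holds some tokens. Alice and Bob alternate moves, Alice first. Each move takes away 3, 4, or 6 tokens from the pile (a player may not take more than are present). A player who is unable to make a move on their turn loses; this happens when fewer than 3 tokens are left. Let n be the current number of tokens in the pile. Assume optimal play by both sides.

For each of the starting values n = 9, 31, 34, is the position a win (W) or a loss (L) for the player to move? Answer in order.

9: L, 31: W, 34: W

Compute win/loss labels from the base case upward. A position with no move is L. Any other position is W if it can reach an L in one move, else L.
n=0: no move → L
n=1: no move → L
n=2: no move → L
n=3: →0(L), so W
n=4: →1(L), so W
n=5: →2(L), so W
n=6: →2(L), so W
n=7: →1(L), so W
n=8: →2(L), so W
n=9: →6(W), 5(W), 3(W) — all W, so L
n=10: →7(W), 6(W), 4(W) — all W, so L
n=11: →8(W), 7(W), 5(W) — all W, so L
n=12: →9(L), so W
n=13: →10(L), so W
n=14: →11(L), so W
n=15: →11(L), so W
n=16: →10(L), so W
n=17: →11(L), so W
n=18: →15(W), 14(W), 12(W) — all W, so L
n=19: →16(W), 15(W), 13(W) — all W, so L
n=20: →17(W), 16(W), 14(W) — all W, so L
n=21: →18(L), so W
n=22: →19(L), so W
n=23: →20(L), so W
n=24: →20(L), so W
n=25: →19(L), so W
n=26: →20(L), so W
n=27: →24(W), 23(W), 21(W) — all W, so L
n=28: →25(W), 24(W), 22(W) — all W, so L
n=29: →26(W), 25(W), 23(W) — all W, so L
n=30: →27(L), so W
n=31: →28(L), so W
n=32: →29(L), so W
n=33: →29(L), so W
n=34: →28(L), so W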